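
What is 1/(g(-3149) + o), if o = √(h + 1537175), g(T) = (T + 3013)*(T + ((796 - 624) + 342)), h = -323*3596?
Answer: 358360/128421513933 - √375667/128421513933 ≈ 2.7857e-6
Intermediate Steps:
h = -1161508
g(T) = (514 + T)*(3013 + T) (g(T) = (3013 + T)*(T + (172 + 342)) = (3013 + T)*(T + 514) = (3013 + T)*(514 + T) = (514 + T)*(3013 + T))
o = √375667 (o = √(-1161508 + 1537175) = √375667 ≈ 612.92)
1/(g(-3149) + o) = 1/((1548682 + (-3149)² + 3527*(-3149)) + √375667) = 1/((1548682 + 9916201 - 11106523) + √375667) = 1/(358360 + √375667)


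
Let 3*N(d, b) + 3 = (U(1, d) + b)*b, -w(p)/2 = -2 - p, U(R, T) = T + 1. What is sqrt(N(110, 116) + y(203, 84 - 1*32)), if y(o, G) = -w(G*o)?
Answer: I*sqrt(111057)/3 ≈ 111.08*I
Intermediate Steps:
U(R, T) = 1 + T
w(p) = 4 + 2*p (w(p) = -2*(-2 - p) = 4 + 2*p)
N(d, b) = -1 + b*(1 + b + d)/3 (N(d, b) = -1 + (((1 + d) + b)*b)/3 = -1 + ((1 + b + d)*b)/3 = -1 + (b*(1 + b + d))/3 = -1 + b*(1 + b + d)/3)
y(o, G) = -4 - 2*G*o (y(o, G) = -(4 + 2*(G*o)) = -(4 + 2*G*o) = -4 - 2*G*o)
sqrt(N(110, 116) + y(203, 84 - 1*32)) = sqrt((-1 + (1/3)*116**2 + (1/3)*116*(1 + 110)) + (-4 - 2*(84 - 1*32)*203)) = sqrt((-1 + (1/3)*13456 + (1/3)*116*111) + (-4 - 2*(84 - 32)*203)) = sqrt((-1 + 13456/3 + 4292) + (-4 - 2*52*203)) = sqrt(26329/3 + (-4 - 21112)) = sqrt(26329/3 - 21116) = sqrt(-37019/3) = I*sqrt(111057)/3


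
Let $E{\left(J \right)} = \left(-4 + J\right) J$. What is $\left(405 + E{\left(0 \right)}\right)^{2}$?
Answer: $164025$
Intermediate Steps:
$E{\left(J \right)} = J \left(-4 + J\right)$
$\left(405 + E{\left(0 \right)}\right)^{2} = \left(405 + 0 \left(-4 + 0\right)\right)^{2} = \left(405 + 0 \left(-4\right)\right)^{2} = \left(405 + 0\right)^{2} = 405^{2} = 164025$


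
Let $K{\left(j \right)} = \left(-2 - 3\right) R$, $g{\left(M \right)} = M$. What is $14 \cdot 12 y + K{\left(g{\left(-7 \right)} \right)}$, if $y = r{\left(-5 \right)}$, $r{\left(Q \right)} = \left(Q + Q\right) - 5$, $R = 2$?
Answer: $-2530$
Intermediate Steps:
$r{\left(Q \right)} = -5 + 2 Q$ ($r{\left(Q \right)} = 2 Q - 5 = -5 + 2 Q$)
$K{\left(j \right)} = -10$ ($K{\left(j \right)} = \left(-2 - 3\right) 2 = \left(-5\right) 2 = -10$)
$y = -15$ ($y = -5 + 2 \left(-5\right) = -5 - 10 = -15$)
$14 \cdot 12 y + K{\left(g{\left(-7 \right)} \right)} = 14 \cdot 12 \left(-15\right) - 10 = 168 \left(-15\right) - 10 = -2520 - 10 = -2530$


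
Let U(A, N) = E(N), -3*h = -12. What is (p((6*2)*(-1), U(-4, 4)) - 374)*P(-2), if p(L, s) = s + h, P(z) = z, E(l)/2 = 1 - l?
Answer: 752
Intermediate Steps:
h = 4 (h = -1/3*(-12) = 4)
E(l) = 2 - 2*l (E(l) = 2*(1 - l) = 2 - 2*l)
U(A, N) = 2 - 2*N
p(L, s) = 4 + s (p(L, s) = s + 4 = 4 + s)
(p((6*2)*(-1), U(-4, 4)) - 374)*P(-2) = ((4 + (2 - 2*4)) - 374)*(-2) = ((4 + (2 - 8)) - 374)*(-2) = ((4 - 6) - 374)*(-2) = (-2 - 374)*(-2) = -376*(-2) = 752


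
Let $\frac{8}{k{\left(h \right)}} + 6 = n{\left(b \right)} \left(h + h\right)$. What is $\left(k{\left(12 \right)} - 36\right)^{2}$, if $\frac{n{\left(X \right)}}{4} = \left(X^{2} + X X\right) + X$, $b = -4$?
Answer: $\frac{2330185984}{1798281} \approx 1295.8$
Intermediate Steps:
$n{\left(X \right)} = 4 X + 8 X^{2}$ ($n{\left(X \right)} = 4 \left(\left(X^{2} + X X\right) + X\right) = 4 \left(\left(X^{2} + X^{2}\right) + X\right) = 4 \left(2 X^{2} + X\right) = 4 \left(X + 2 X^{2}\right) = 4 X + 8 X^{2}$)
$k{\left(h \right)} = \frac{8}{-6 + 224 h}$ ($k{\left(h \right)} = \frac{8}{-6 + 4 \left(-4\right) \left(1 + 2 \left(-4\right)\right) \left(h + h\right)} = \frac{8}{-6 + 4 \left(-4\right) \left(1 - 8\right) 2 h} = \frac{8}{-6 + 4 \left(-4\right) \left(-7\right) 2 h} = \frac{8}{-6 + 112 \cdot 2 h} = \frac{8}{-6 + 224 h}$)
$\left(k{\left(12 \right)} - 36\right)^{2} = \left(\frac{4}{-3 + 112 \cdot 12} - 36\right)^{2} = \left(\frac{4}{-3 + 1344} - 36\right)^{2} = \left(\frac{4}{1341} - 36\right)^{2} = \left(- \frac{48272}{1341}\right)^{2} = \frac{2330185984}{1798281}$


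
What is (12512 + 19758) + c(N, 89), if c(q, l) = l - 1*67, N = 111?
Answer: 32292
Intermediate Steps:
c(q, l) = -67 + l (c(q, l) = l - 67 = -67 + l)
(12512 + 19758) + c(N, 89) = (12512 + 19758) + (-67 + 89) = 32270 + 22 = 32292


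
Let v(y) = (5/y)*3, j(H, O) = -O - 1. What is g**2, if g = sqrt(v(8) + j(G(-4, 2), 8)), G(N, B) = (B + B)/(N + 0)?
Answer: -57/8 ≈ -7.1250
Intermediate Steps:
G(N, B) = 2*B/N (G(N, B) = (2*B)/N = 2*B/N)
j(H, O) = -1 - O
v(y) = 15/y
g = I*sqrt(114)/4 (g = sqrt(15/8 + (-1 - 1*8)) = sqrt(15*(1/8) + (-1 - 8)) = sqrt(15/8 - 9) = sqrt(-57/8) = I*sqrt(114)/4 ≈ 2.6693*I)
g**2 = (I*sqrt(114)/4)**2 = -57/8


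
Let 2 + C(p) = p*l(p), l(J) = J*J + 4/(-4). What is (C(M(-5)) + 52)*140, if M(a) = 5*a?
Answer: -2177000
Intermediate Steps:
l(J) = -1 + J² (l(J) = J² + 4*(-¼) = J² - 1 = -1 + J²)
C(p) = -2 + p*(-1 + p²)
(C(M(-5)) + 52)*140 = ((-2 + (5*(-5))³ - 5*(-5)) + 52)*140 = ((-2 + (-25)³ - 1*(-25)) + 52)*140 = ((-2 - 15625 + 25) + 52)*140 = (-15602 + 52)*140 = -15550*140 = -2177000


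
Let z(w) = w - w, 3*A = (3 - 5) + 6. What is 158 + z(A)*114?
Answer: 158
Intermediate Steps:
A = 4/3 (A = ((3 - 5) + 6)/3 = (-2 + 6)/3 = (1/3)*4 = 4/3 ≈ 1.3333)
z(w) = 0
158 + z(A)*114 = 158 + 0*114 = 158 + 0 = 158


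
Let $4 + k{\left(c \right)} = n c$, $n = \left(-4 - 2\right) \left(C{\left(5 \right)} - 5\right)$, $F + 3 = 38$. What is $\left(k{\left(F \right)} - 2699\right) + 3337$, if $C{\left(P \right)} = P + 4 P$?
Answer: $-3566$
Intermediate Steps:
$F = 35$ ($F = -3 + 38 = 35$)
$C{\left(P \right)} = 5 P$
$n = -120$ ($n = \left(-4 - 2\right) \left(5 \cdot 5 - 5\right) = - 6 \left(25 - 5\right) = \left(-6\right) 20 = -120$)
$k{\left(c \right)} = -4 - 120 c$
$\left(k{\left(F \right)} - 2699\right) + 3337 = \left(\left(-4 - 4200\right) - 2699\right) + 3337 = \left(-4204 - 2699\right) + 3337 = -6903 + 3337 = -3566$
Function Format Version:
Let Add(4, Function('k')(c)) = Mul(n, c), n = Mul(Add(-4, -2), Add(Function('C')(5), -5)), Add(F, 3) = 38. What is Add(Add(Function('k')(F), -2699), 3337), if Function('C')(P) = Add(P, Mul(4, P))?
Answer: -3566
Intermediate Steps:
F = 35 (F = Add(-3, 38) = 35)
Function('C')(P) = Mul(5, P)
n = -120 (n = Mul(Add(-4, -2), Add(Mul(5, 5), -5)) = Mul(-6, Add(25, -5)) = Mul(-6, 20) = -120)
Function('k')(c) = Add(-4, Mul(-120, c))
Add(Add(Function('k')(F), -2699), 3337) = Add(Add(Add(-4, Mul(-120, 35)), -2699), 3337) = Add(Add(Add(-4, -4200), -2699), 3337) = Add(Add(-4204, -2699), 3337) = Add(-6903, 3337) = -3566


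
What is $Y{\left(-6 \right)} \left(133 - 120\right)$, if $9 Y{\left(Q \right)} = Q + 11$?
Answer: $\frac{65}{9} \approx 7.2222$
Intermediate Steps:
$Y{\left(Q \right)} = \frac{11}{9} + \frac{Q}{9}$ ($Y{\left(Q \right)} = \frac{Q + 11}{9} = \frac{11 + Q}{9} = \frac{11}{9} + \frac{Q}{9}$)
$Y{\left(-6 \right)} \left(133 - 120\right) = \left(\frac{11}{9} + \frac{1}{9} \left(-6\right)\right) \left(133 - 120\right) = \left(\frac{11}{9} - \frac{2}{3}\right) 13 = \frac{5}{9} \cdot 13 = \frac{65}{9}$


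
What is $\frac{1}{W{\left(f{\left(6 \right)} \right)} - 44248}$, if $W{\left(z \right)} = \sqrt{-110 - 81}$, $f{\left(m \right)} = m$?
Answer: $- \frac{44248}{1957885695} - \frac{i \sqrt{191}}{1957885695} \approx -2.26 \cdot 10^{-5} - 7.0588 \cdot 10^{-9} i$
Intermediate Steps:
$W{\left(z \right)} = i \sqrt{191}$ ($W{\left(z \right)} = \sqrt{-191} = i \sqrt{191}$)
$\frac{1}{W{\left(f{\left(6 \right)} \right)} - 44248} = \frac{1}{i \sqrt{191} - 44248} = \frac{1}{-44248 + i \sqrt{191}}$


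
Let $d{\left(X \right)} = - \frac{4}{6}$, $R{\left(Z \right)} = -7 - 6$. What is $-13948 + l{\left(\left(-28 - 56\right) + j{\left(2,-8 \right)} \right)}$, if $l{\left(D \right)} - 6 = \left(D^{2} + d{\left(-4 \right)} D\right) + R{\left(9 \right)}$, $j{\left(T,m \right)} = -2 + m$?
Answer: $- \frac{15169}{3} \approx -5056.3$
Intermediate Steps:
$R{\left(Z \right)} = -13$
$d{\left(X \right)} = - \frac{2}{3}$ ($d{\left(X \right)} = \left(-4\right) \frac{1}{6} = - \frac{2}{3}$)
$l{\left(D \right)} = -7 + D^{2} - \frac{2 D}{3}$ ($l{\left(D \right)} = 6 - \left(13 - D^{2} + \frac{2 D}{3}\right) = -7 + D^{2} - \frac{2 D}{3}$)
$-13948 + l{\left(\left(-28 - 56\right) + j{\left(2,-8 \right)} \right)} = -13948 - \left(7 - \left(\left(-28 - 56\right) - 10\right)^{2} + \frac{2 \left(\left(-28 - 56\right) - 10\right)}{3}\right) = -13948 - \left(7 - \left(-84 - 10\right)^{2} + \frac{2 \left(-84 - 10\right)}{3}\right) = -13948 - \left(- \frac{167}{3} - 8836\right) = -13948 + \left(-7 + 8836 + \frac{188}{3}\right) = -13948 + \frac{26675}{3} = - \frac{15169}{3}$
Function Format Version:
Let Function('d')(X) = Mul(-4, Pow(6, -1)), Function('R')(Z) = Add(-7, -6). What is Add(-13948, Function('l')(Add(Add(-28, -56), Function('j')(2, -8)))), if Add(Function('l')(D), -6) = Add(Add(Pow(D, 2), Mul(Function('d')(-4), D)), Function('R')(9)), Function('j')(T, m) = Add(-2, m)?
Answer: Rational(-15169, 3) ≈ -5056.3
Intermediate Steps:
Function('R')(Z) = -13
Function('d')(X) = Rational(-2, 3) (Function('d')(X) = Mul(-4, Rational(1, 6)) = Rational(-2, 3))
Function('l')(D) = Add(-7, Pow(D, 2), Mul(Rational(-2, 3), D)) (Function('l')(D) = Add(6, Add(Add(Pow(D, 2), Mul(Rational(-2, 3), D)), -13)) = Add(6, Add(-13, Pow(D, 2), Mul(Rational(-2, 3), D))) = Add(-7, Pow(D, 2), Mul(Rational(-2, 3), D)))
Add(-13948, Function('l')(Add(Add(-28, -56), Function('j')(2, -8)))) = Add(-13948, Add(-7, Pow(Add(Add(-28, -56), Add(-2, -8)), 2), Mul(Rational(-2, 3), Add(Add(-28, -56), Add(-2, -8))))) = Add(-13948, Add(-7, Pow(Add(-84, -10), 2), Mul(Rational(-2, 3), Add(-84, -10)))) = Add(-13948, Add(-7, Pow(-94, 2), Mul(Rational(-2, 3), -94))) = Add(-13948, Add(-7, 8836, Rational(188, 3))) = Add(-13948, Rational(26675, 3)) = Rational(-15169, 3)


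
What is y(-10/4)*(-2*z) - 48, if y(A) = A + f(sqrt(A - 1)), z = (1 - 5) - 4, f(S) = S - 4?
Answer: -152 + 8*I*sqrt(14) ≈ -152.0 + 29.933*I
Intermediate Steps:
f(S) = -4 + S
z = -8 (z = -4 - 4 = -8)
y(A) = -4 + A + sqrt(-1 + A) (y(A) = A + (-4 + sqrt(A - 1)) = A + (-4 + sqrt(-1 + A)) = -4 + A + sqrt(-1 + A))
y(-10/4)*(-2*z) - 48 = (-4 - 10/4 + sqrt(-1 - 10/4))*(-2*(-8)) - 48 = (-4 - 10*1/4 + sqrt(-1 - 10*1/4))*16 - 48 = (-4 - 5/2 + sqrt(-1 - 5/2))*16 - 48 = (-4 - 5/2 + sqrt(-7/2))*16 - 48 = (-4 - 5/2 + I*sqrt(14)/2)*16 - 48 = (-13/2 + I*sqrt(14)/2)*16 - 48 = (-104 + 8*I*sqrt(14)) - 48 = -152 + 8*I*sqrt(14)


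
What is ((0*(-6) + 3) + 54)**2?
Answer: 3249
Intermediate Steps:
((0*(-6) + 3) + 54)**2 = ((0 + 3) + 54)**2 = (3 + 54)**2 = 57**2 = 3249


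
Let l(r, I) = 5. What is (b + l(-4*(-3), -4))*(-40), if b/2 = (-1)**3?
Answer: -120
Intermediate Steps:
b = -2 (b = 2*(-1)**3 = 2*(-1) = -2)
(b + l(-4*(-3), -4))*(-40) = (-2 + 5)*(-40) = 3*(-40) = -120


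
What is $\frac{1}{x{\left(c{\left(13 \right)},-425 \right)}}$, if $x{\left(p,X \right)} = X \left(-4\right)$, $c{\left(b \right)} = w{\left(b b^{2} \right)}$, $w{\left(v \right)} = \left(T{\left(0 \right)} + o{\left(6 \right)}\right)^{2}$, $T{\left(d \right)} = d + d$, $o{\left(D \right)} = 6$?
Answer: $\frac{1}{1700} \approx 0.00058824$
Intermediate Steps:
$T{\left(d \right)} = 2 d$
$w{\left(v \right)} = 36$ ($w{\left(v \right)} = \left(2 \cdot 0 + 6\right)^{2} = \left(0 + 6\right)^{2} = 6^{2} = 36$)
$c{\left(b \right)} = 36$
$x{\left(p,X \right)} = - 4 X$
$\frac{1}{x{\left(c{\left(13 \right)},-425 \right)}} = \frac{1}{\left(-4\right) \left(-425\right)} = \frac{1}{1700}$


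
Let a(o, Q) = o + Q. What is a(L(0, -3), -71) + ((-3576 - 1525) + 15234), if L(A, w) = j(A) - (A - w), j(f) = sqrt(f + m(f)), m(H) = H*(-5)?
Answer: 10059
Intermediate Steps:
m(H) = -5*H
j(f) = 2*sqrt(-f) (j(f) = sqrt(f - 5*f) = sqrt(-4*f) = 2*sqrt(-f))
L(A, w) = w - A + 2*sqrt(-A) (L(A, w) = 2*sqrt(-A) - (A - w) = 2*sqrt(-A) + (w - A) = w - A + 2*sqrt(-A))
a(o, Q) = Q + o
a(L(0, -3), -71) + ((-3576 - 1525) + 15234) = (-71 + (-3 - 1*0 + 2*sqrt(-1*0))) + ((-3576 - 1525) + 15234) = (-71 + (-3 + 0 + 2*sqrt(0))) + (-5101 + 15234) = (-71 + (-3 + 0 + 2*0)) + 10133 = (-71 + (-3 + 0 + 0)) + 10133 = (-71 - 3) + 10133 = -74 + 10133 = 10059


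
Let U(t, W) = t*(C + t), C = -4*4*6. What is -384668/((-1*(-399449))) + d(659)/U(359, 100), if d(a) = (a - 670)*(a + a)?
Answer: -42110410158/37714776233 ≈ -1.1165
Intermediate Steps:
C = -96 (C = -16*6 = -96)
U(t, W) = t*(-96 + t)
d(a) = 2*a*(-670 + a) (d(a) = (-670 + a)*(2*a) = 2*a*(-670 + a))
-384668/((-1*(-399449))) + d(659)/U(359, 100) = -384668/((-1*(-399449))) + (2*659*(-670 + 659))/((359*(-96 + 359))) = -384668/399449 + (2*659*(-11))/((359*263)) = -384668*1/399449 - 14498/94417 = -384668/399449 - 14498*1/94417 = -384668/399449 - 14498/94417 = -42110410158/37714776233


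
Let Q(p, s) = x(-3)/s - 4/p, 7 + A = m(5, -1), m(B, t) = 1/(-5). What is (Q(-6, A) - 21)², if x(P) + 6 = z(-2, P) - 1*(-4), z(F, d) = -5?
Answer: 485809/1296 ≈ 374.85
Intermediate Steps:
m(B, t) = -⅕
A = -36/5 (A = -7 - ⅕ = -36/5 ≈ -7.2000)
x(P) = -7 (x(P) = -6 + (-5 - 1*(-4)) = -6 + (-5 + 4) = -6 - 1 = -7)
Q(p, s) = -7/s - 4/p
(Q(-6, A) - 21)² = ((-7/(-36/5) - 4/(-6)) - 21)² = ((-7*(-5/36) - 4*(-⅙)) - 21)² = ((35/36 + ⅔) - 21)² = (59/36 - 21)² = (-697/36)² = 485809/1296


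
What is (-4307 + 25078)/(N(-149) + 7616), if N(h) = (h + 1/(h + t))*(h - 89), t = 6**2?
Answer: 2347123/4868052 ≈ 0.48215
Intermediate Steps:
t = 36
N(h) = (-89 + h)*(h + 1/(36 + h)) (N(h) = (h + 1/(h + 36))*(h - 89) = (h + 1/(36 + h))*(-89 + h) = (-89 + h)*(h + 1/(36 + h)))
(-4307 + 25078)/(N(-149) + 7616) = (-4307 + 25078)/((-89 + (-149)**3 - 3203*(-149) - 53*(-149)**2)/(36 - 149) + 7616) = 20771/((-89 - 3307949 + 477247 - 53*22201)/(-113) + 7616) = 20771/(-(-89 - 3307949 + 477247 - 1176653)/113 + 7616) = 20771/(-1/113*(-4007444) + 7616) = 20771/(4007444/113 + 7616) = 20771/(4868052/113) = 20771*(113/4868052) = 2347123/4868052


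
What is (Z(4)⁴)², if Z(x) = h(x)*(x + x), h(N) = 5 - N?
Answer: 16777216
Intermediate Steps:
Z(x) = 2*x*(5 - x) (Z(x) = (5 - x)*(x + x) = (5 - x)*(2*x) = 2*x*(5 - x))
(Z(4)⁴)² = ((2*4*(5 - 1*4))⁴)² = ((2*4*(5 - 4))⁴)² = ((2*4*1)⁴)² = (8⁴)² = 4096² = 16777216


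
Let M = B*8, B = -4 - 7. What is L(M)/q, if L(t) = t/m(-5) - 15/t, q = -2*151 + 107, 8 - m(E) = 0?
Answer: 953/17160 ≈ 0.055536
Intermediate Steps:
B = -11
m(E) = 8 (m(E) = 8 - 1*0 = 8 + 0 = 8)
q = -195 (q = -302 + 107 = -195)
M = -88 (M = -11*8 = -88)
L(t) = -15/t + t/8 (L(t) = t/8 - 15/t = -15/t + t/8)
L(M)/q = (-15/(-88) + (⅛)*(-88))/(-195) = (-15*(-1/88) - 11)*(-1/195) = (15/88 - 11)*(-1/195) = -953/88*(-1/195) = 953/17160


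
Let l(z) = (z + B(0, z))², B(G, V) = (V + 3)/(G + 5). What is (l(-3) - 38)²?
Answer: 841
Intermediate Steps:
B(G, V) = (3 + V)/(5 + G)
l(z) = (⅗ + 6*z/5)² (l(z) = (z + (3 + z)/(5 + 0))² = (z + (3 + z)/5)² = (z + (⅗ + z/5))² = (⅗ + 6*z/5)²)
(l(-3) - 38)² = (9*(1 + 2*(-3))²/25 - 38)² = (9*(1 - 6)²/25 - 38)² = ((9/25)*(-5)² - 38)² = ((9/25)*25 - 38)² = (9 - 38)² = (-29)² = 841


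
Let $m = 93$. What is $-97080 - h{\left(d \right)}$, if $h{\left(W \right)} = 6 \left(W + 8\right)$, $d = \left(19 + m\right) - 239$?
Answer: $-96366$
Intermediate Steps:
$d = -127$ ($d = \left(19 + 93\right) - 239 = 112 - 239 = -127$)
$h{\left(W \right)} = 48 + 6 W$ ($h{\left(W \right)} = 6 \left(8 + W\right) = 48 + 6 W$)
$-97080 - h{\left(d \right)} = -97080 - \left(48 + 6 \left(-127\right)\right) = -97080 - \left(48 - 762\right) = -97080 - -714 = -97080 + 714 = -96366$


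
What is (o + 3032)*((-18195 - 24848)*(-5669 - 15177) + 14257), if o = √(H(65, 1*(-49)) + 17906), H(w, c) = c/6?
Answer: 2720579141320 + 20637638605*√1218/6 ≈ 2.8406e+12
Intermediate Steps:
H(w, c) = c/6 (H(w, c) = c*(⅙) = c/6)
o = 23*√1218/6 (o = √((1*(-49))/6 + 17906) = √((⅙)*(-49) + 17906) = √(-49/6 + 17906) = √(107387/6) = 23*√1218/6 ≈ 133.78)
(o + 3032)*((-18195 - 24848)*(-5669 - 15177) + 14257) = (23*√1218/6 + 3032)*((-18195 - 24848)*(-5669 - 15177) + 14257) = (3032 + 23*√1218/6)*(-43043*(-20846) + 14257) = (3032 + 23*√1218/6)*(897274378 + 14257) = (3032 + 23*√1218/6)*897288635 = 2720579141320 + 20637638605*√1218/6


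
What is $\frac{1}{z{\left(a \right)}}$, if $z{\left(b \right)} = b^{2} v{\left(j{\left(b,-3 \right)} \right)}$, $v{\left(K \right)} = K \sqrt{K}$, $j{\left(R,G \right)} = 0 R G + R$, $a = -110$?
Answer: $\frac{i \sqrt{110}}{146410000} \approx 7.1635 \cdot 10^{-8} i$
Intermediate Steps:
$j{\left(R,G \right)} = R$ ($j{\left(R,G \right)} = 0 G + R = 0 + R = R$)
$v{\left(K \right)} = K^{\frac{3}{2}}$
$z{\left(b \right)} = b^{\frac{7}{2}}$ ($z{\left(b \right)} = b^{2} b^{\frac{3}{2}} = b^{\frac{7}{2}}$)
$\frac{1}{z{\left(a \right)}} = \frac{1}{\left(-110\right)^{\frac{7}{2}}} = \frac{1}{\left(-1331000\right) i \sqrt{110}} = \frac{i \sqrt{110}}{146410000}$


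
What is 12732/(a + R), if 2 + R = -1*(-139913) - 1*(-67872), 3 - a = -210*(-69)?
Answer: 1061/16108 ≈ 0.065868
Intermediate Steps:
a = -14487 (a = 3 - (-210)*(-69) = 3 - 1*14490 = 3 - 14490 = -14487)
R = 207783 (R = -2 + (-1*(-139913) - 1*(-67872)) = -2 + (139913 + 67872) = -2 + 207785 = 207783)
12732/(a + R) = 12732/(-14487 + 207783) = 12732/193296 = 12732*(1/193296) = 1061/16108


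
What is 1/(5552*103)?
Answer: 1/571856 ≈ 1.7487e-6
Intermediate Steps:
1/(5552*103) = 1/571856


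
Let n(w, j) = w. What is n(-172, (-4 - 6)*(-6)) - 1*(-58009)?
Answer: 57837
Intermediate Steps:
n(-172, (-4 - 6)*(-6)) - 1*(-58009) = -172 - 1*(-58009) = -172 + 58009 = 57837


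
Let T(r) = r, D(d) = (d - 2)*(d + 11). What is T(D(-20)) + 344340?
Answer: 344538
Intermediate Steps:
D(d) = (-2 + d)*(11 + d)
T(D(-20)) + 344340 = (-22 + (-20)² + 9*(-20)) + 344340 = (-22 + 400 - 180) + 344340 = 198 + 344340 = 344538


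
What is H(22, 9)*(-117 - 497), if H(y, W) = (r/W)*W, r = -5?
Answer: 3070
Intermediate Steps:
H(y, W) = -5 (H(y, W) = (-5/W)*W = -5)
H(22, 9)*(-117 - 497) = -5*(-117 - 497) = -5*(-614) = 3070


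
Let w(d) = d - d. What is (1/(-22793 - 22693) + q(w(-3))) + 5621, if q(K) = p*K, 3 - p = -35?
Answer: 255676805/45486 ≈ 5621.0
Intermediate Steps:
p = 38 (p = 3 - 1*(-35) = 3 + 35 = 38)
w(d) = 0
q(K) = 38*K
(1/(-22793 - 22693) + q(w(-3))) + 5621 = (1/(-22793 - 22693) + 38*0) + 5621 = (1/(-45486) + 0) + 5621 = (-1/45486 + 0) + 5621 = -1/45486 + 5621 = 255676805/45486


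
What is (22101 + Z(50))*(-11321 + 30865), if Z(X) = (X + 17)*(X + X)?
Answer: 562886744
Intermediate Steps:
Z(X) = 2*X*(17 + X) (Z(X) = (17 + X)*(2*X) = 2*X*(17 + X))
(22101 + Z(50))*(-11321 + 30865) = (22101 + 2*50*(17 + 50))*(-11321 + 30865) = (22101 + 2*50*67)*19544 = (22101 + 6700)*19544 = 28801*19544 = 562886744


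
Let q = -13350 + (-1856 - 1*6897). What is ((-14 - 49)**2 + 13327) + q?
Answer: -4807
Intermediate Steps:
q = -22103 (q = -13350 + (-1856 - 6897) = -13350 - 8753 = -22103)
((-14 - 49)**2 + 13327) + q = ((-14 - 49)**2 + 13327) - 22103 = ((-63)**2 + 13327) - 22103 = (3969 + 13327) - 22103 = 17296 - 22103 = -4807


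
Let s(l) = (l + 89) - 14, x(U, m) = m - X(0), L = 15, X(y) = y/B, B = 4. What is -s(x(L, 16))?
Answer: -91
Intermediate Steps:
X(y) = y/4
x(U, m) = m (x(U, m) = m - 0/4 = m - 1*0 = m + 0 = m)
s(l) = 75 + l (s(l) = (89 + l) - 14 = 75 + l)
-s(x(L, 16)) = -(75 + 16) = -1*91 = -91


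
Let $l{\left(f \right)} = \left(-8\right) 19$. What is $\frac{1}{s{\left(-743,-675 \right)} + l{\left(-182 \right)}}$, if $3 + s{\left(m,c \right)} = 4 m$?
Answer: $- \frac{1}{3127} \approx -0.0003198$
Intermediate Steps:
$s{\left(m,c \right)} = -3 + 4 m$
$l{\left(f \right)} = -152$
$\frac{1}{s{\left(-743,-675 \right)} + l{\left(-182 \right)}} = \frac{1}{\left(-3 + 4 \left(-743\right)\right) - 152} = \frac{1}{\left(-3 - 2972\right) - 152} = \frac{1}{-2975 - 152} = \frac{1}{-3127} = - \frac{1}{3127}$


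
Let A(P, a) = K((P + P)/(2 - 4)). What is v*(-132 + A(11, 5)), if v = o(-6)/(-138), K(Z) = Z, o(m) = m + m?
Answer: -286/23 ≈ -12.435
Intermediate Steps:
o(m) = 2*m
A(P, a) = -P (A(P, a) = (P + P)/(2 - 4) = (2*P)/(-2) = (2*P)*(-1/2) = -P)
v = 2/23 (v = (2*(-6))/(-138) = -12*(-1/138) = 2/23 ≈ 0.086957)
v*(-132 + A(11, 5)) = 2*(-132 - 1*11)/23 = 2*(-132 - 11)/23 = (2/23)*(-143) = -286/23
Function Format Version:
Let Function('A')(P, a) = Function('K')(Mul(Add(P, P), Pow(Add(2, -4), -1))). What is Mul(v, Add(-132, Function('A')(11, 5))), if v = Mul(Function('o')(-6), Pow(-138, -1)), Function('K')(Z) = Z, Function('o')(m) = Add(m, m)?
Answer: Rational(-286, 23) ≈ -12.435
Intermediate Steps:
Function('o')(m) = Mul(2, m)
Function('A')(P, a) = Mul(-1, P) (Function('A')(P, a) = Mul(Add(P, P), Pow(Add(2, -4), -1)) = Mul(Mul(2, P), Pow(-2, -1)) = Mul(Mul(2, P), Rational(-1, 2)) = Mul(-1, P))
v = Rational(2, 23) (v = Mul(Mul(2, -6), Pow(-138, -1)) = Mul(-12, Rational(-1, 138)) = Rational(2, 23) ≈ 0.086957)
Mul(v, Add(-132, Function('A')(11, 5))) = Mul(Rational(2, 23), Add(-132, Mul(-1, 11))) = Mul(Rational(2, 23), Add(-132, -11)) = Mul(Rational(2, 23), -143) = Rational(-286, 23)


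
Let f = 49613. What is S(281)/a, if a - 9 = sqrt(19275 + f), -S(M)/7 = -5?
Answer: -315/68807 + 70*sqrt(17222)/68807 ≈ 0.12893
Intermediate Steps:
S(M) = 35 (S(M) = -7*(-5) = 35)
a = 9 + 2*sqrt(17222) (a = 9 + sqrt(19275 + 49613) = 9 + sqrt(68888) = 9 + 2*sqrt(17222) ≈ 271.47)
S(281)/a = 35/(9 + 2*sqrt(17222))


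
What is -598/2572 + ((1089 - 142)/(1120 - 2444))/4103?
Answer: -812748535/3493015196 ≈ -0.23268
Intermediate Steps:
-598/2572 + ((1089 - 142)/(1120 - 2444))/4103 = -598*1/2572 + (947/(-1324))*(1/4103) = -299/1286 + (947*(-1/1324))*(1/4103) = -299/1286 - 947/1324*1/4103 = -299/1286 - 947/5432372 = -812748535/3493015196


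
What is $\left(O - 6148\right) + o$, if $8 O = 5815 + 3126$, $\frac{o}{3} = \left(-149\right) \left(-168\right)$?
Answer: $\frac{560525}{8} \approx 70066.0$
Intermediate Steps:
$o = 75096$ ($o = 3 \left(\left(-149\right) \left(-168\right)\right) = 3 \cdot 25032 = 75096$)
$O = \frac{8941}{8}$ ($O = \frac{5815 + 3126}{8} = \frac{1}{8} \cdot 8941 = \frac{8941}{8} \approx 1117.6$)
$\left(O - 6148\right) + o = \left(\frac{8941}{8} - 6148\right) + 75096 = - \frac{40243}{8} + 75096 = \frac{560525}{8}$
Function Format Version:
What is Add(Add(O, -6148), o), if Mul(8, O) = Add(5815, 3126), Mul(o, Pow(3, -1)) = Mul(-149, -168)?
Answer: Rational(560525, 8) ≈ 70066.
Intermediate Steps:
o = 75096 (o = Mul(3, Mul(-149, -168)) = Mul(3, 25032) = 75096)
O = Rational(8941, 8) (O = Mul(Rational(1, 8), Add(5815, 3126)) = Mul(Rational(1, 8), 8941) = Rational(8941, 8) ≈ 1117.6)
Add(Add(O, -6148), o) = Add(Add(Rational(8941, 8), -6148), 75096) = Add(Rational(-40243, 8), 75096) = Rational(560525, 8)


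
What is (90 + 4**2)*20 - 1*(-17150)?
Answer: 19270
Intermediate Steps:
(90 + 4**2)*20 - 1*(-17150) = (90 + 16)*20 + 17150 = 106*20 + 17150 = 2120 + 17150 = 19270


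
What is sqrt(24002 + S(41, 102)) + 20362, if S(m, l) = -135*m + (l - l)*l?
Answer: 20362 + sqrt(18467) ≈ 20498.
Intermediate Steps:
S(m, l) = -135*m (S(m, l) = -135*m + 0*l = -135*m + 0 = -135*m)
sqrt(24002 + S(41, 102)) + 20362 = sqrt(24002 - 135*41) + 20362 = sqrt(24002 - 5535) + 20362 = sqrt(18467) + 20362 = 20362 + sqrt(18467)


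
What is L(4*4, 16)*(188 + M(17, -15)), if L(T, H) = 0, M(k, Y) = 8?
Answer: 0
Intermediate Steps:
L(4*4, 16)*(188 + M(17, -15)) = 0*(188 + 8) = 0*196 = 0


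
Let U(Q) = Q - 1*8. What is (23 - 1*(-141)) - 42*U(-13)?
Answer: 1046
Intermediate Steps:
U(Q) = -8 + Q (U(Q) = Q - 8 = -8 + Q)
(23 - 1*(-141)) - 42*U(-13) = (23 - 1*(-141)) - 42*(-8 - 13) = (23 + 141) - 42*(-21) = 164 + 882 = 1046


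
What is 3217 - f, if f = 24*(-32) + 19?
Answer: 3966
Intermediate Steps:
f = -749 (f = -768 + 19 = -749)
3217 - f = 3217 - 1*(-749) = 3217 + 749 = 3966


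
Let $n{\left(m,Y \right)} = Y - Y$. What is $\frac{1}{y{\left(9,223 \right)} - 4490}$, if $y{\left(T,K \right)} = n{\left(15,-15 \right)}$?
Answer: $- \frac{1}{4490} \approx -0.00022272$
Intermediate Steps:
$n{\left(m,Y \right)} = 0$
$y{\left(T,K \right)} = 0$
$\frac{1}{y{\left(9,223 \right)} - 4490} = \frac{1}{0 - 4490} = \frac{1}{-4490} = - \frac{1}{4490}$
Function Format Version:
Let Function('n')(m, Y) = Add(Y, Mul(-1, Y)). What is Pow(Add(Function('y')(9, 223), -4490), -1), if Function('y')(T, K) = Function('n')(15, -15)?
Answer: Rational(-1, 4490) ≈ -0.00022272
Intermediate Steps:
Function('n')(m, Y) = 0
Function('y')(T, K) = 0
Pow(Add(Function('y')(9, 223), -4490), -1) = Pow(Add(0, -4490), -1) = Pow(-4490, -1) = Rational(-1, 4490)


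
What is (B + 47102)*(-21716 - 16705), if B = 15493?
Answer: -2404962495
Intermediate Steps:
(B + 47102)*(-21716 - 16705) = (15493 + 47102)*(-21716 - 16705) = 62595*(-38421) = -2404962495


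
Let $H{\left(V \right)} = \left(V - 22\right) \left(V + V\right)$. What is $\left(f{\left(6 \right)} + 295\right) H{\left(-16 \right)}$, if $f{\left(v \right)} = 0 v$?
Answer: $358720$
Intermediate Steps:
$f{\left(v \right)} = 0$
$H{\left(V \right)} = 2 V \left(-22 + V\right)$ ($H{\left(V \right)} = \left(-22 + V\right) 2 V = 2 V \left(-22 + V\right)$)
$\left(f{\left(6 \right)} + 295\right) H{\left(-16 \right)} = \left(0 + 295\right) 2 \left(-16\right) \left(-22 - 16\right) = 295 \cdot 2 \left(-16\right) \left(-38\right) = 295 \cdot 1216 = 358720$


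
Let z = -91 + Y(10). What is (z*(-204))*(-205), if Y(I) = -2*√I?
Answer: -3805620 - 83640*√10 ≈ -4.0701e+6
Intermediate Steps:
z = -91 - 2*√10 ≈ -97.325
(z*(-204))*(-205) = ((-91 - 2*√10)*(-204))*(-205) = (18564 + 408*√10)*(-205) = -3805620 - 83640*√10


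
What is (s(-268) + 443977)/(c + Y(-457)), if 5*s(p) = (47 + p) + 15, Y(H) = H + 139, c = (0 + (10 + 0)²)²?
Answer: 2219679/48410 ≈ 45.852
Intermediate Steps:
c = 10000 (c = (0 + 10²)² = (0 + 100)² = 100² = 10000)
Y(H) = 139 + H
s(p) = 62/5 + p/5 (s(p) = ((47 + p) + 15)/5 = (62 + p)/5 = 62/5 + p/5)
(s(-268) + 443977)/(c + Y(-457)) = ((62/5 + (⅕)*(-268)) + 443977)/(10000 + (139 - 457)) = ((62/5 - 268/5) + 443977)/(10000 - 318) = (-206/5 + 443977)/9682 = (2219679/5)*(1/9682) = 2219679/48410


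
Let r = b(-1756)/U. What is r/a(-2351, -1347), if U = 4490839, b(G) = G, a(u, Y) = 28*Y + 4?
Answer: 439/42339630092 ≈ 1.0369e-8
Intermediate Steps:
a(u, Y) = 4 + 28*Y
r = -1756/4490839 ≈ -0.00039102
r/a(-2351, -1347) = -1756/(4490839*(4 + 28*(-1347))) = -1756/(4490839*(4 - 37716)) = -1756/4490839/(-37712) = -1756/4490839*(-1/37712) = 439/42339630092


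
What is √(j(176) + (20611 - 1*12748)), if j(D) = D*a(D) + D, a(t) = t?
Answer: 51*√15 ≈ 197.52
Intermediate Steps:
j(D) = D + D² (j(D) = D*D + D = D² + D = D + D²)
√(j(176) + (20611 - 1*12748)) = √(176*(1 + 176) + (20611 - 1*12748)) = √(176*177 + (20611 - 12748)) = √(31152 + 7863) = √39015 = 51*√15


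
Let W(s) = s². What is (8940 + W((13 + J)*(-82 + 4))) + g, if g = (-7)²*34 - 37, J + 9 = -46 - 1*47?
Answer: 48201933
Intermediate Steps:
J = -102 (J = -9 + (-46 - 1*47) = -9 + (-46 - 47) = -9 - 93 = -102)
g = 1629 (g = 49*34 - 37 = 1666 - 37 = 1629)
(8940 + W((13 + J)*(-82 + 4))) + g = (8940 + ((13 - 102)*(-82 + 4))²) + 1629 = (8940 + (-89*(-78))²) + 1629 = (8940 + 6942²) + 1629 = (8940 + 48191364) + 1629 = 48200304 + 1629 = 48201933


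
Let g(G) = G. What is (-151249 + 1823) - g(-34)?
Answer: -149392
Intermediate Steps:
(-151249 + 1823) - g(-34) = (-151249 + 1823) - 1*(-34) = -149426 + 34 = -149392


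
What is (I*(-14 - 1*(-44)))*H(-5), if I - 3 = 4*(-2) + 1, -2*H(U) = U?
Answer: -300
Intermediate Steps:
H(U) = -U/2
I = -4 (I = 3 + (4*(-2) + 1) = 3 + (-8 + 1) = 3 - 7 = -4)
(I*(-14 - 1*(-44)))*H(-5) = (-4*(-14 - 1*(-44)))*(-½*(-5)) = -4*(-14 + 44)*(5/2) = -4*30*(5/2) = -120*5/2 = -300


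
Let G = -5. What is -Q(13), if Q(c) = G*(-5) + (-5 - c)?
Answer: -7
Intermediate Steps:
Q(c) = 20 - c (Q(c) = -5*(-5) + (-5 - c) = 25 + (-5 - c) = 20 - c)
-Q(13) = -(20 - 1*13) = -(20 - 13) = -1*7 = -7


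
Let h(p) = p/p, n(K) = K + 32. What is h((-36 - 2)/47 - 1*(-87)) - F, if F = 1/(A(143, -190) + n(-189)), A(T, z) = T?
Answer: 15/14 ≈ 1.0714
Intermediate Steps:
n(K) = 32 + K
h(p) = 1
F = -1/14 (F = 1/(143 + (32 - 189)) = 1/(143 - 157) = 1/(-14) = -1/14 ≈ -0.071429)
h((-36 - 2)/47 - 1*(-87)) - F = 1 - 1*(-1/14) = 1 + 1/14 = 15/14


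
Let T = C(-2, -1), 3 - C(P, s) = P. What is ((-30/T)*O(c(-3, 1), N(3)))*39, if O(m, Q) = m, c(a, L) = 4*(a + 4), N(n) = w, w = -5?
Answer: -936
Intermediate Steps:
C(P, s) = 3 - P
T = 5 (T = 3 - 1*(-2) = 3 + 2 = 5)
N(n) = -5
c(a, L) = 16 + 4*a (c(a, L) = 4*(4 + a) = 16 + 4*a)
((-30/T)*O(c(-3, 1), N(3)))*39 = ((-30/5)*(16 + 4*(-3)))*39 = ((-30*1/5)*(16 - 12))*39 = -6*4*39 = -24*39 = -936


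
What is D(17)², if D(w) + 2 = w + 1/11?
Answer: 27556/121 ≈ 227.74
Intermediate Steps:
D(w) = -21/11 + w (D(w) = -2 + (w + 1/11) = -2 + (1/11 + w) = -21/11 + w)
D(17)² = (-21/11 + 17)² = (166/11)² = 27556/121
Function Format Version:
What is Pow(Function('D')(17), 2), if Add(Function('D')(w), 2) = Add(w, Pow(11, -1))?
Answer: Rational(27556, 121) ≈ 227.74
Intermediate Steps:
Function('D')(w) = Add(Rational(-21, 11), w) (Function('D')(w) = Add(-2, Add(w, Pow(11, -1))) = Add(-2, Add(w, Rational(1, 11))) = Add(-2, Add(Rational(1, 11), w)) = Add(Rational(-21, 11), w))
Pow(Function('D')(17), 2) = Pow(Add(Rational(-21, 11), 17), 2) = Pow(Rational(166, 11), 2) = Rational(27556, 121)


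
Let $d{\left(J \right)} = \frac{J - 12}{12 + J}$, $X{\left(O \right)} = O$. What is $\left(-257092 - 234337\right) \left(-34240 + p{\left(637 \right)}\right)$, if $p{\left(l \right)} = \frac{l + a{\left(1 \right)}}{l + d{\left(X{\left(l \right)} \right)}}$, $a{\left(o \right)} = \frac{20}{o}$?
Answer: $\frac{6966612855654883}{414038} \approx 1.6826 \cdot 10^{10}$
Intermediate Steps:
$d{\left(J \right)} = \frac{-12 + J}{12 + J}$
$p{\left(l \right)} = \frac{20 + l}{l + \frac{-12 + l}{12 + l}}$ ($p{\left(l \right)} = \frac{l + \frac{20}{1}}{l + \frac{-12 + l}{12 + l}} = \frac{l + 20 \cdot 1}{l + \frac{-12 + l}{12 + l}} = \frac{l + 20}{l + \frac{-12 + l}{12 + l}} = \frac{20 + l}{l + \frac{-12 + l}{12 + l}}$)
$\left(-257092 - 234337\right) \left(-34240 + p{\left(637 \right)}\right) = \left(-257092 - 234337\right) \left(-34240 + \frac{\left(12 + 637\right) \left(20 + 637\right)}{-12 + 637 + 637 \left(12 + 637\right)}\right) = - 491429 \left(-34240 + \frac{1}{-12 + 637 + 637 \cdot 649} \cdot 649 \cdot 657\right) = - 491429 \left(-34240 + \frac{1}{-12 + 637 + 413413} \cdot 649 \cdot 657\right) = - 491429 \left(-34240 + \frac{1}{414038} \cdot 649 \cdot 657\right) = - 491429 \left(-34240 + \frac{426393}{414038}\right) = \left(-491429\right) \left(- \frac{14176234727}{414038}\right) = \frac{6966612855654883}{414038}$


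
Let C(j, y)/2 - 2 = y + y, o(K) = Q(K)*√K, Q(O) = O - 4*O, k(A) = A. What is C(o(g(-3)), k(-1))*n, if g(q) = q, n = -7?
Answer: 0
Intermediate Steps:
Q(O) = -3*O
o(K) = -3*K^(3/2) (o(K) = (-3*K)*√K = -3*K^(3/2))
C(j, y) = 4 + 4*y (C(j, y) = 4 + 2*(y + y) = 4 + 2*(2*y) = 4 + 4*y)
C(o(g(-3)), k(-1))*n = (4 + 4*(-1))*(-7) = (4 - 4)*(-7) = 0*(-7) = 0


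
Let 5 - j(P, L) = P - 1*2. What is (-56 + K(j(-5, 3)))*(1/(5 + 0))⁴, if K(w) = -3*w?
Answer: -92/625 ≈ -0.14720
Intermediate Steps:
j(P, L) = 7 - P (j(P, L) = 5 - (P - 1*2) = 5 - (P - 2) = 5 - (-2 + P) = 5 + (2 - P) = 7 - P)
(-56 + K(j(-5, 3)))*(1/(5 + 0))⁴ = (-56 - 3*(7 - 1*(-5)))*(1/(5 + 0))⁴ = (-56 - 3*(7 + 5))*(1/5)⁴ = (-56 - 3*12)*(⅕)⁴ = (-56 - 36)*(1/625) = -92*1/625 = -92/625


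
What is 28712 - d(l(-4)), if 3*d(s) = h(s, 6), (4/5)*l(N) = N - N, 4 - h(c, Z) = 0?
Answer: 86132/3 ≈ 28711.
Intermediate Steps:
h(c, Z) = 4 (h(c, Z) = 4 - 1*0 = 4 + 0 = 4)
l(N) = 0 (l(N) = 5*(N - N)/4 = (5/4)*0 = 0)
d(s) = 4/3 (d(s) = (⅓)*4 = 4/3)
28712 - d(l(-4)) = 28712 - 1*4/3 = 28712 - 4/3 = 86132/3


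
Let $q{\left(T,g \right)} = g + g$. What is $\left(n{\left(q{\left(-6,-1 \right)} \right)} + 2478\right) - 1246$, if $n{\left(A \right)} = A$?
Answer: $1230$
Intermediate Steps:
$q{\left(T,g \right)} = 2 g$
$\left(n{\left(q{\left(-6,-1 \right)} \right)} + 2478\right) - 1246 = \left(2 \left(-1\right) + 2478\right) - 1246 = \left(-2 + 2478\right) - 1246 = 2476 - 1246 = 1230$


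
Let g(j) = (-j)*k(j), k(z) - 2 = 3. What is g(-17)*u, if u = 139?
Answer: 11815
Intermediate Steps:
k(z) = 5 (k(z) = 2 + 3 = 5)
g(j) = -5*j (g(j) = -j*5 = -5*j)
g(-17)*u = -5*(-17)*139 = 85*139 = 11815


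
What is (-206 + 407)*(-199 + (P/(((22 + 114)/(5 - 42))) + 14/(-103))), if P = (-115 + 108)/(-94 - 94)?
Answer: -105414836925/2633504 ≈ -40028.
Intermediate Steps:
P = 7/188 (P = -7/(-188) = -7*(-1/188) = 7/188 ≈ 0.037234)
(-206 + 407)*(-199 + (P/(((22 + 114)/(5 - 42))) + 14/(-103))) = (-206 + 407)*(-199 + (7/(188*(((22 + 114)/(5 - 42)))) + 14/(-103))) = 201*(-199 + (7/(188*((136/(-37)))) + 14*(-1/103))) = 201*(-199 + (7/(188*((136*(-1/37)))) - 14/103)) = 201*(-199 + (7/(188*(-136/37)) - 14/103)) = 201*(-199 + ((7/188)*(-37/136) - 14/103)) = 201*(-199 + (-259/25568 - 14/103)) = 201*(-199 - 384629/2633504) = 201*(-524451925/2633504) = -105414836925/2633504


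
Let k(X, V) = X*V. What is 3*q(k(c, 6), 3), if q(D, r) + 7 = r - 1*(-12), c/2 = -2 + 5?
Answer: 24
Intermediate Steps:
c = 6 (c = 2*(-2 + 5) = 2*3 = 6)
k(X, V) = V*X
q(D, r) = 5 + r (q(D, r) = -7 + (r - 1*(-12)) = -7 + (r + 12) = -7 + (12 + r) = 5 + r)
3*q(k(c, 6), 3) = 3*(5 + 3) = 3*8 = 24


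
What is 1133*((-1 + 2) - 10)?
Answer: -10197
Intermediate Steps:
1133*((-1 + 2) - 10) = 1133*(1 - 10) = 1133*(-9) = -10197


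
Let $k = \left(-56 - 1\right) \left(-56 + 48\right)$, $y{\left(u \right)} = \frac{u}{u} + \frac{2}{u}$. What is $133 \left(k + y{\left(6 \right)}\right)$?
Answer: $\frac{182476}{3} \approx 60825.0$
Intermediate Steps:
$y{\left(u \right)} = 1 + \frac{2}{u}$
$k = 456$ ($k = \left(-57\right) \left(-8\right) = 456$)
$133 \left(k + y{\left(6 \right)}\right) = 133 \left(456 + \frac{2 + 6}{6}\right) = 133 \left(456 + \frac{1}{6} \cdot 8\right) = 133 \left(456 + \frac{4}{3}\right) = 133 \cdot \frac{1372}{3} = \frac{182476}{3}$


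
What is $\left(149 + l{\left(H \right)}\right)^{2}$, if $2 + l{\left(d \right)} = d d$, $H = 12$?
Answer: $84681$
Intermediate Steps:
$l{\left(d \right)} = -2 + d^{2}$ ($l{\left(d \right)} = -2 + d d = -2 + d^{2}$)
$\left(149 + l{\left(H \right)}\right)^{2} = \left(149 - \left(2 - 12^{2}\right)\right)^{2} = \left(149 + \left(-2 + 144\right)\right)^{2} = \left(149 + 142\right)^{2} = 291^{2} = 84681$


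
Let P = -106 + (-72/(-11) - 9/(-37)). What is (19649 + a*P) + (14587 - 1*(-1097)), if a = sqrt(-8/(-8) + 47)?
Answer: 35333 - 161516*sqrt(3)/407 ≈ 34646.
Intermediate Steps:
P = -40379/407 (P = -106 + (-72*(-1/11) - 9*(-1/37)) = -106 + (72/11 + 9/37) = -106 + 2763/407 = -40379/407 ≈ -99.211)
a = 4*sqrt(3) (a = sqrt(-8*(-1/8) + 47) = sqrt(1 + 47) = sqrt(48) = 4*sqrt(3) ≈ 6.9282)
(19649 + a*P) + (14587 - 1*(-1097)) = (19649 + (4*sqrt(3))*(-40379/407)) + (14587 - 1*(-1097)) = (19649 - 161516*sqrt(3)/407) + (14587 + 1097) = (19649 - 161516*sqrt(3)/407) + 15684 = 35333 - 161516*sqrt(3)/407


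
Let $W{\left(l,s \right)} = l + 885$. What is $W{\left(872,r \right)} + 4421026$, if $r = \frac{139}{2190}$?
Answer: $4422783$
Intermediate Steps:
$r = \frac{139}{2190}$ ($r = 139 \cdot \frac{1}{2190} = \frac{139}{2190} \approx 0.06347$)
$W{\left(l,s \right)} = 885 + l$
$W{\left(872,r \right)} + 4421026 = \left(885 + 872\right) + 4421026 = 1757 + 4421026 = 4422783$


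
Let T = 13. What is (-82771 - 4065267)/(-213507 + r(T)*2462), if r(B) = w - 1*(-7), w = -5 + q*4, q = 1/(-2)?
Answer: 4148038/213507 ≈ 19.428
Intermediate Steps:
q = -1/2 (q = 1*(-1/2) = -1/2 ≈ -0.50000)
w = -7 (w = -5 - 1/2*4 = -5 - 2 = -7)
r(B) = 0 (r(B) = -7 - 1*(-7) = -7 + 7 = 0)
(-82771 - 4065267)/(-213507 + r(T)*2462) = (-82771 - 4065267)/(-213507 + 0*2462) = -4148038/(-213507 + 0) = -4148038/(-213507) = -4148038*(-1/213507) = 4148038/213507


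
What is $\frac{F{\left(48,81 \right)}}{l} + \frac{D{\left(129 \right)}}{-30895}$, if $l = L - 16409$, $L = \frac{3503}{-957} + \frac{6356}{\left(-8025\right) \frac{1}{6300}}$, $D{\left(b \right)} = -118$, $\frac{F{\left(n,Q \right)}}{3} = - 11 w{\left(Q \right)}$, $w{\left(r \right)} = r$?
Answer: $\frac{1742991137237}{13541810759060} \approx 0.12871$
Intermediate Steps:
$F{\left(n,Q \right)} = - 33 Q$ ($F{\left(n,Q \right)} = 3 \left(- 11 Q\right) = - 33 Q$)
$L = - \frac{511320949}{102399}$ ($L = 3503 \left(- \frac{1}{957}\right) + \frac{6356}{\left(-8025\right) \frac{1}{6300}} = - \frac{3503}{957} + \frac{6356}{- \frac{107}{84}} = - \frac{3503}{957} + 6356 \left(- \frac{84}{107}\right) = - \frac{3503}{957} - \frac{533904}{107} = - \frac{511320949}{102399} \approx -4993.4$)
$l = - \frac{2191586140}{102399}$ ($l = - \frac{511320949}{102399} - 16409 = - \frac{2191586140}{102399} \approx -21402.0$)
$\frac{F{\left(48,81 \right)}}{l} + \frac{D{\left(129 \right)}}{-30895} = \frac{\left(-33\right) 81}{- \frac{2191586140}{102399}} - \frac{118}{-30895} = \left(-2673\right) \left(- \frac{102399}{2191586140}\right) - - \frac{118}{30895} = \frac{273712527}{2191586140} + \frac{118}{30895} = \frac{1742991137237}{13541810759060}$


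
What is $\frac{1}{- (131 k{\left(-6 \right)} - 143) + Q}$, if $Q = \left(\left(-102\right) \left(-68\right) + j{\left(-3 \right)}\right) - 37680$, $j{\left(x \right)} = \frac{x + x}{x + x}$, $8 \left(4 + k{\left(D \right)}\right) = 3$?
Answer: $- \frac{8}{241001} \approx -3.3195 \cdot 10^{-5}$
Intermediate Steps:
$k{\left(D \right)} = - \frac{29}{8}$ ($k{\left(D \right)} = -4 + \frac{1}{8} \cdot 3 = -4 + \frac{3}{8} = - \frac{29}{8}$)
$j{\left(x \right)} = 1$ ($j{\left(x \right)} = \frac{2 x}{2 x} = 2 x \frac{1}{2 x} = 1$)
$Q = -30743$ ($Q = \left(\left(-102\right) \left(-68\right) + 1\right) - 37680 = \left(6936 + 1\right) - 37680 = 6937 - 37680 = -30743$)
$\frac{1}{- (131 k{\left(-6 \right)} - 143) + Q} = \frac{1}{- (131 \left(- \frac{29}{8}\right) - 143) - 30743} = \frac{1}{- (- \frac{3799}{8} - 143) - 30743} = \frac{1}{\left(-1\right) \left(- \frac{4943}{8}\right) - 30743} = \frac{1}{\frac{4943}{8} - 30743} = \frac{1}{- \frac{241001}{8}} = - \frac{8}{241001}$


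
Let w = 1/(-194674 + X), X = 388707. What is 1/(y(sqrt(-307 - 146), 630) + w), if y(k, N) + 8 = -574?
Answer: -194033/112927205 ≈ -0.0017182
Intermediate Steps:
w = 1/194033 (w = 1/(-194674 + 388707) = 1/194033 ≈ 5.1538e-6)
y(k, N) = -582 (y(k, N) = -8 - 574 = -582)
1/(y(sqrt(-307 - 146), 630) + w) = 1/(-582 + 1/194033) = 1/(-112927205/194033) = -194033/112927205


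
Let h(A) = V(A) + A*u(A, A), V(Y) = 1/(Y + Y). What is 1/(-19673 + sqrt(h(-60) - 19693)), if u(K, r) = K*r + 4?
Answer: -2360760/46471543441 - 2*I*sqrt(849358830)/46471543441 ≈ -5.08e-5 - 1.2543e-6*I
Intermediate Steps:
V(Y) = 1/(2*Y)
u(K, r) = 4 + K*r
h(A) = 1/(2*A) + A*(4 + A**2) (h(A) = 1/(2*A) + A*(4 + A*A) = 1/(2*A) + A*(4 + A**2))
1/(-19673 + sqrt(h(-60) - 19693)) = 1/(-19673 + sqrt(((-60)**3 + (1/2)/(-60) + 4*(-60)) - 19693)) = 1/(-19673 + sqrt((-216000 + (1/2)*(-1/60) - 240) - 19693)) = 1/(-19673 + sqrt((-216000 - 1/120 - 240) - 19693)) = 1/(-19673 + sqrt(-25948801/120 - 19693)) = 1/(-19673 + sqrt(-28311961/120)) = 1/(-19673 + I*sqrt(849358830)/60)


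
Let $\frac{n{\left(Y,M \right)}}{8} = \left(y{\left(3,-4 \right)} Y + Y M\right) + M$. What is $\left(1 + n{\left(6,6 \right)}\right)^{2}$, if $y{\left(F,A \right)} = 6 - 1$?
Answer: $332929$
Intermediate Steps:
$y{\left(F,A \right)} = 5$ ($y{\left(F,A \right)} = 6 - 1 = 5$)
$n{\left(Y,M \right)} = 8 M + 40 Y + 8 M Y$ ($n{\left(Y,M \right)} = 8 \left(\left(5 Y + Y M\right) + M\right) = 8 \left(\left(5 Y + M Y\right) + M\right) = 8 \left(M + 5 Y + M Y\right) = 8 M + 40 Y + 8 M Y$)
$\left(1 + n{\left(6,6 \right)}\right)^{2} = \left(1 + \left(8 \cdot 6 + 40 \cdot 6 + 8 \cdot 6 \cdot 6\right)\right)^{2} = \left(1 + \left(48 + 240 + 288\right)\right)^{2} = \left(1 + 576\right)^{2} = 577^{2} = 332929$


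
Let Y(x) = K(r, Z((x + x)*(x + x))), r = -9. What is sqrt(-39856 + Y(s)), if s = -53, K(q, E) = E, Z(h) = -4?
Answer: 2*I*sqrt(9965) ≈ 199.65*I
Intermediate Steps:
Y(x) = -4
sqrt(-39856 + Y(s)) = sqrt(-39856 - 4) = sqrt(-39860) = 2*I*sqrt(9965)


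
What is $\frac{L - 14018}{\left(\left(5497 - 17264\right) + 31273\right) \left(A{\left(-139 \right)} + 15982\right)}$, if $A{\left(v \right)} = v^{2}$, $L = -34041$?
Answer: $- \frac{48059}{688620318} \approx -6.979 \cdot 10^{-5}$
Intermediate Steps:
$\frac{L - 14018}{\left(\left(5497 - 17264\right) + 31273\right) \left(A{\left(-139 \right)} + 15982\right)} = \frac{-34041 - 14018}{\left(\left(5497 - 17264\right) + 31273\right) \left(\left(-139\right)^{2} + 15982\right)} = \frac{-34041 - 14018}{\left(-11767 + 31273\right) \left(19321 + 15982\right)} = - \frac{48059}{19506 \cdot 35303} = - \frac{48059}{688620318}$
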